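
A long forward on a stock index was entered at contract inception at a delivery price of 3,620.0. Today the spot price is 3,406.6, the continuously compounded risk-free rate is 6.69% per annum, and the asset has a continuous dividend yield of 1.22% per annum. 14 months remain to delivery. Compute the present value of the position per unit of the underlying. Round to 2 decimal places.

Current fair forward for the remaining 14 months: F = S·e^((r − q)·T), (r − q) = 0.0669 − 0.0122 = 0.0547
F = 3406.6 · e^(0.0547 × 14/12) = 3406.6 × 1.06589697 = 3631.0846
Value of long forward = (F − K)·e^(−rT) = (3631.0846 − 3620.0) · e^(−0.0669·14/12)
= 11.0846 × 0.92491818 = 10.25

10.25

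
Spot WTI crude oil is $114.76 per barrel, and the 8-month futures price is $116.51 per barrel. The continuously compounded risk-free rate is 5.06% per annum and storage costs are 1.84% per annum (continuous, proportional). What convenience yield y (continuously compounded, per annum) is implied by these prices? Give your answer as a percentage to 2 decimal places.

F = S·e^((r+u−y)T) ⇒ (r+u−y) = ln(F/S)/T
ln(116.51/114.76) = 0.015134; /T ⇒ 0.022701
y = r + u − ln(F/S)/T = 0.0506 + 0.0184 − 0.022701 = 0.046299
y = 4.63%

4.63%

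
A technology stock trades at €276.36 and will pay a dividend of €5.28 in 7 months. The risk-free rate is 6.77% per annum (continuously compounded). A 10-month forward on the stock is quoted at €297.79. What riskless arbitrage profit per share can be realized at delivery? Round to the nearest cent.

PV(dividends) I = 5.28·e^(−0.0677·7/12) = 5.0755
Fair forward F* = (S − I)·e^(rT) = (276.36 − 5.0755)·e^0.056417 = 271.2845 × 1.058039 = 287.0296
Market €297.79 > fair 287.0296: forward overpriced → cash-and-carry (borrow at r, buy the stock and collect the dividends, short the forward).
Profit at T = |F_mkt − F*| = |297.79 − 287.0296| = €10.76 per share

€10.76 per share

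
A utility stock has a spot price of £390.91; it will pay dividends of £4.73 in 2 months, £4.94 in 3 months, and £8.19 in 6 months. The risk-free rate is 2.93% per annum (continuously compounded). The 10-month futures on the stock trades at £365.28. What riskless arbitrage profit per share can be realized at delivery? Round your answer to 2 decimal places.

PV(dividends) I = 4.73·e^(−0.0293·2/12) + 4.94·e^(−0.0293·3/12) + 8.19·e^(−0.0293·6/12) = 17.6818
Fair futures F* = (S − I)·e^(rT) = (390.91 − 17.6818)·e^0.024417 = 373.2282 × 1.024718 = 382.4537
Market £365.28 < fair 382.4537: forward underpriced → reverse cash-and-carry (short the stock, invest proceeds at r, pay the dividends, go long the forward).
Profit at T = |F_mkt − F*| = |365.28 − 382.4537| = £17.17 per share

£17.17 per share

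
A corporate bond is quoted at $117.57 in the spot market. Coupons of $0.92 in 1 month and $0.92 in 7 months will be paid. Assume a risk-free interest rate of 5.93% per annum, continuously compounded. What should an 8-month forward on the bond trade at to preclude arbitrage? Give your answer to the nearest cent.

PV(coupons) I = 0.92·e^(−0.0593·1/12) + 0.92·e^(−0.0593·7/12)
I = 0.9155 + 0.8887 = 1.8042
F = (S − I)·e^(rT) = (117.57 − 1.8042) · e^(0.0593·8/12)
= 115.7658 · e^0.039533 = 115.7658 × 1.040325 = $120.43

$120.43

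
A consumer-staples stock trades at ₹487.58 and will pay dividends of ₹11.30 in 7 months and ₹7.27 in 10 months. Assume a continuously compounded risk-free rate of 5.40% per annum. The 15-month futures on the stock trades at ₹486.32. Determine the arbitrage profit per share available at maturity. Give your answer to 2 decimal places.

PV(dividends) I = 11.30·e^(−0.0540·7/12) + 7.27·e^(−0.0540·10/12) = 17.8997
Fair futures F* = (S − I)·e^(rT) = (487.58 − 17.8997)·e^0.067500 = 469.6803 × 1.069830 = 502.4781
Market ₹486.32 < fair 502.4781: forward underpriced → reverse cash-and-carry (short the stock, invest proceeds at r, pay the dividends, go long the forward).
Profit at T = |F_mkt − F*| = |486.32 − 502.4781| = ₹16.16 per share

₹16.16 per share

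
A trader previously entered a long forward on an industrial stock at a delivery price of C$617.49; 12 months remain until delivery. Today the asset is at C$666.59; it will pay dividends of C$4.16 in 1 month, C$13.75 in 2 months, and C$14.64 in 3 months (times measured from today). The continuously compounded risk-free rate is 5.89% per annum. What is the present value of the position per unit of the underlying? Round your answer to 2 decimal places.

C$52.24

PV(remaining dividends) I = 4.16·e^(−0.0589·1/12) + 13.75·e^(−0.0589·2/12) + 14.64·e^(−0.0589·3/12) = 32.1813
Current forward F = (S − I)·e^(rT) = (666.59 − 32.1813)·e^(0.0589·12/12) = 634.4087 × 1.060669 = 672.8976
Value (long) = (F − K)·e^(−rT) = (672.8976 − 617.49) × 0.942801 = 52.2383
Value = C$52.24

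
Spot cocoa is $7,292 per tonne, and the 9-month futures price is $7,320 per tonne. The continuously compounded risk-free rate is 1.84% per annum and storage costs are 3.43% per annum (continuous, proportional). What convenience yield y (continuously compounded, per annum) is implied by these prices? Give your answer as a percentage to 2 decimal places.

F = S·e^((r+u−y)T) ⇒ (r+u−y) = ln(F/S)/T
ln(7320/7292) = 0.003832; /T ⇒ 0.005109
y = r + u − ln(F/S)/T = 0.0184 + 0.0343 − 0.005109 = 0.047591
y = 4.76%

4.76%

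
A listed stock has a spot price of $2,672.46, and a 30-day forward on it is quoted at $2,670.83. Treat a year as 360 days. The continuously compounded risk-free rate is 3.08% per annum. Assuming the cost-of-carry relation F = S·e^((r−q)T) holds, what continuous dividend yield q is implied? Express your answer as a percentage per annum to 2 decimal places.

From F = S·e^((r−q)T): (r − q) = ln(F/S)/T
ln(2670.83/2672.46) = ln(0.999390) = -0.000610
(r − q) = -0.000610 / (30/360) = -0.007320
q = r − ln(F/S)/T = 0.0308 + 0.007320 = 0.038120
q = 3.81%

3.81%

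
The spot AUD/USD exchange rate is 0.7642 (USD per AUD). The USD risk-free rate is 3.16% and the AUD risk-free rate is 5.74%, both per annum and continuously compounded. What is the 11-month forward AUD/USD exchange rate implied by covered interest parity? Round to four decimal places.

F = S·e^((r_USD − r_AUD)T) = 0.7642 · e^((0.0316 − 0.0574) × 11/12)
= 0.7642 · e^-0.023650 = 0.7642 × 0.976627
F = 0.7463 USD per AUD

0.7463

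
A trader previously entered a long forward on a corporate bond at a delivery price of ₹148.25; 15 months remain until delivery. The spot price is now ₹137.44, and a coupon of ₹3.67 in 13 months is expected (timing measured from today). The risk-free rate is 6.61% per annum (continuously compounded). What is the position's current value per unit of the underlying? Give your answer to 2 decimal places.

PV(remaining coupons) I = 3.67·e^(−0.0661·13/12) = 3.4164
Current forward F = (S − I)·e^(rT) = (137.44 − 3.4164)·e^(0.0661·15/12) = 134.0236 × 1.086134 = 145.5676
Value (long) = (F − K)·e^(−rT) = (145.5676 − 148.25) × 0.920696 = -2.4697
Value = -₹2.47

-₹2.47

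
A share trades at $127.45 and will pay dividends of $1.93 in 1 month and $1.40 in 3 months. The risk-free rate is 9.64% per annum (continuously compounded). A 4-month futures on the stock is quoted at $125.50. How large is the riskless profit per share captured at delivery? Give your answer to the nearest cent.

$2.72 per share

PV(dividends) I = 1.93·e^(−0.0964·1/12) + 1.40·e^(−0.0964·3/12) = 3.2812
Fair futures F* = (S − I)·e^(rT) = (127.45 − 3.2812)·e^0.032133 = 124.1688 × 1.032655 = 128.2235
Market $125.50 < fair 128.2235: forward underpriced → reverse cash-and-carry (short the stock, invest proceeds at r, pay the dividends, go long the forward).
Profit at T = |F_mkt − F*| = |125.50 − 128.2235| = $2.72 per share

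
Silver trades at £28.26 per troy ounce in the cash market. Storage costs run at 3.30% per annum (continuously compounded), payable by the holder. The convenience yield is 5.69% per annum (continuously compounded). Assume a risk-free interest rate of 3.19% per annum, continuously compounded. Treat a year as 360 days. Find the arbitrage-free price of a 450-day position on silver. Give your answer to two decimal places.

Net carry = r + u − y = 0.0319 + 0.0330 − 0.0569 = 0.0080
F = S·e^((r+u−y)T) = 28.26 · e^(0.0080 × 450/360) = 28.26 · e^0.010000
= 28.26 × 1.010050 = £28.54 per troy ounce

£28.54 per troy ounce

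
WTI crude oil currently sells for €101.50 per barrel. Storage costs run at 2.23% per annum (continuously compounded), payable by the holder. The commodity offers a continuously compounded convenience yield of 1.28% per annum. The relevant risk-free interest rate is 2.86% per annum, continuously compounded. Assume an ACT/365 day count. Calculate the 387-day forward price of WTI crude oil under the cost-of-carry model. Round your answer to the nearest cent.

€105.68 per barrel

Net carry = r + u − y = 0.0286 + 0.0223 − 0.0128 = 0.0381
F = S·e^((r+u−y)T) = 101.50 · e^(0.0381 × 387/365) = 101.50 · e^0.040396
= 101.50 × 1.041223 = €105.68 per barrel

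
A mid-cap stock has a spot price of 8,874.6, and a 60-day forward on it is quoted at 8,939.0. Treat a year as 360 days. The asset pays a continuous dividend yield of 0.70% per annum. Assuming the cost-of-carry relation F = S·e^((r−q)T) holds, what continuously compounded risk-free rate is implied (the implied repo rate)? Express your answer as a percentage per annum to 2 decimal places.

5.04%

From F = S·e^((r−q)T): (r − q) = ln(F/S)/T
ln(8939.0/8874.6) = ln(1.007257) = 0.007231
(r − q) = 0.007231 / (60/360) = 0.043386
r = ln(F/S)/T + q = 0.043386 + 0.0070 = 0.050386
r = 5.04%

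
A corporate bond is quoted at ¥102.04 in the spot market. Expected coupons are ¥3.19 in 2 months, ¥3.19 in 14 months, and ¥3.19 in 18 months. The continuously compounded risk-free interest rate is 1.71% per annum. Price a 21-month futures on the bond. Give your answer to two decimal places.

PV(coupons) I = 3.19·e^(−0.0171·2/12) + 3.19·e^(−0.0171·14/12) + 3.19·e^(−0.0171·18/12)
I = 3.1809 + 3.1270 + 3.1092 = 9.4171
F = (S − I)·e^(rT) = (102.04 − 9.4171) · e^(0.0171·21/12)
= 92.6229 · e^0.029925 = 92.6229 × 1.030377 = ¥95.44

¥95.44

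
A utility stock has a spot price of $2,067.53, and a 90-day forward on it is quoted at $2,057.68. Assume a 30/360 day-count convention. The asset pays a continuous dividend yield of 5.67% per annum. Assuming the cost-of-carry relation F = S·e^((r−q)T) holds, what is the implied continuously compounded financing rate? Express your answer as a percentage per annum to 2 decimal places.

3.76%

From F = S·e^((r−q)T): (r − q) = ln(F/S)/T
ln(2057.68/2067.53) = ln(0.995236) = -0.004775
(r − q) = -0.004775 / (90/360) = -0.019100
r = ln(F/S)/T + q = -0.019100 + 0.0567 = 0.037600
r = 3.76%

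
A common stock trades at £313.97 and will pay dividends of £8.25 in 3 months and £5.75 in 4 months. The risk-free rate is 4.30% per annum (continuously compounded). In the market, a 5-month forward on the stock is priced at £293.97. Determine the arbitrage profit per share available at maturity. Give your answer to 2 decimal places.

£11.60 per share

PV(dividends) I = 8.25·e^(−0.0430·3/12) + 5.75·e^(−0.0430·4/12) = 13.8300
Fair forward F* = (S − I)·e^(rT) = (313.97 − 13.8300)·e^0.017917 = 300.1400 × 1.018078 = 305.5659
Market £293.97 < fair 305.5659: forward underpriced → reverse cash-and-carry (short the stock, invest proceeds at r, pay the dividends, go long the forward).
Profit at T = |F_mkt − F*| = |293.97 − 305.5659| = £11.60 per share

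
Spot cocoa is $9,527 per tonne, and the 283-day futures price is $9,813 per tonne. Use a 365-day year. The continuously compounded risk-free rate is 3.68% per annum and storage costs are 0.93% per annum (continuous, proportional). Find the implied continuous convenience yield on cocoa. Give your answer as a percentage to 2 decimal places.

0.80%

F = S·e^((r+u−y)T) ⇒ (r+u−y) = ln(F/S)/T
ln(9813/9527) = 0.029578; /T ⇒ 0.038148
y = r + u − ln(F/S)/T = 0.0368 + 0.0093 − 0.038148 = 0.007952
y = 0.80%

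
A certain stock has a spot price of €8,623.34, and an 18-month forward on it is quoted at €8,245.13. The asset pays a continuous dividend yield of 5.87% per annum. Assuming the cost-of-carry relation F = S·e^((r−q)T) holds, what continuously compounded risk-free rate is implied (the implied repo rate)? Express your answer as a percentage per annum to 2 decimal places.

2.88%

From F = S·e^((r−q)T): (r − q) = ln(F/S)/T
ln(8245.13/8623.34) = ln(0.956141) = -0.044850
(r − q) = -0.044850 / (18/12) = -0.029900
r = ln(F/S)/T + q = -0.029900 + 0.0587 = 0.028800
r = 2.88%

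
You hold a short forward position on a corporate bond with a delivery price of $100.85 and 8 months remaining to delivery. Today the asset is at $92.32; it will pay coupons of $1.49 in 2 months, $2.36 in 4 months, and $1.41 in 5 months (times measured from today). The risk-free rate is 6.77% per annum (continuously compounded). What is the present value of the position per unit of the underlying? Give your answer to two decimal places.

$9.23

PV(remaining coupons) I = 1.49·e^(−0.0677·2/12) + 2.36·e^(−0.0677·4/12) + 1.41·e^(−0.0677·5/12) = 5.1514
Current forward F = (S − I)·e^(rT) = (92.32 − 5.1514)·e^(0.0677·8/12) = 87.1686 × 1.046167 = 91.1929
Value (long) = (F − K)·e^(−rT) = (91.1929 − 100.85) × 0.955870 = -9.2309
Short position value = −(long value) = $9.23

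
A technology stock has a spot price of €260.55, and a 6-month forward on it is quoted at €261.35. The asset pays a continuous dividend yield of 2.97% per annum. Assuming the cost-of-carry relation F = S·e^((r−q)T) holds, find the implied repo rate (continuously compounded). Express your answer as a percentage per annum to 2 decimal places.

3.58%

From F = S·e^((r−q)T): (r − q) = ln(F/S)/T
ln(261.35/260.55) = ln(1.003070) = 0.003065
(r − q) = 0.003065 / (6/12) = 0.006130
r = ln(F/S)/T + q = 0.006130 + 0.0297 = 0.035830
r = 3.58%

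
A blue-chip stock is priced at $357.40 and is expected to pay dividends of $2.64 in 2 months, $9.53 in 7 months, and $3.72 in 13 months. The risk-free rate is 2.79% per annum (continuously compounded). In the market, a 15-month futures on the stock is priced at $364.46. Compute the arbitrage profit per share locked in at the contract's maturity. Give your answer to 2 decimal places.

PV(dividends) I = 2.64·e^(−0.0279·2/12) + 9.53·e^(−0.0279·7/12) + 3.72·e^(−0.0279·13/12) = 15.6132
Fair futures F* = (S − I)·e^(rT) = (357.40 − 15.6132)·e^0.034875 = 341.7868 × 1.035490 = 353.9168
Market $364.46 > fair 353.9168: forward overpriced → cash-and-carry (borrow at r, buy the stock and collect the dividends, short the forward).
Profit at T = |F_mkt − F*| = |364.46 − 353.9168| = $10.54 per share

$10.54 per share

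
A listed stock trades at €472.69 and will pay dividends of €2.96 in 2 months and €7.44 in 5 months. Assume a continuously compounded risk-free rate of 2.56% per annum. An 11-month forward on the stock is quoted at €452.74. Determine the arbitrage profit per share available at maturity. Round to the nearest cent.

PV(dividends) I = 2.96·e^(−0.0256·2/12) + 7.44·e^(−0.0256·5/12) = 10.3085
Fair forward F* = (S − I)·e^(rT) = (472.69 − 10.3085)·e^0.023467 = 462.3815 × 1.023745 = 473.3607
Market €452.74 < fair 473.3607: forward underpriced → reverse cash-and-carry (short the stock, invest proceeds at r, pay the dividends, go long the forward).
Profit at T = |F_mkt − F*| = |452.74 − 473.3607| = €20.62 per share

€20.62 per share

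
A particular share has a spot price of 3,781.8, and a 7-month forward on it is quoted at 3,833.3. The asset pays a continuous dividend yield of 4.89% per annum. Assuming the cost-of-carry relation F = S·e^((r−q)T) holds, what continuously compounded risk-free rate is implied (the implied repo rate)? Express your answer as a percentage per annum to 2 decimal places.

From F = S·e^((r−q)T): (r − q) = ln(F/S)/T
ln(3833.3/3781.8) = ln(1.013618) = 0.013526
(r − q) = 0.013526 / (7/12) = 0.023187
r = ln(F/S)/T + q = 0.023187 + 0.0489 = 0.072087
r = 7.21%

7.21%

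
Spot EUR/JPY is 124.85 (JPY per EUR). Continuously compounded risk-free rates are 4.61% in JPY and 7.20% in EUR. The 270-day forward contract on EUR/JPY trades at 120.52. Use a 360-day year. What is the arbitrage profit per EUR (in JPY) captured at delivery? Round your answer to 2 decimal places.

1.93 per EUR (in JPY)

Fair forward: F* = S·e^(carry·T), with carry = (r_JPY − r_EUR) = 0.0461 − 0.0720 = -0.0259
F* = 124.85 · e^(-0.0259 × 270/360) = 124.85 · e^-0.019425 = 124.85 × 0.980762 = 122.4481
Market 120.52 < fair 122.4481: forward underpriced → reverse cash-and-carry (short spot, go long the forward).
At maturity, profit = |F_mkt − F*| = |120.52 − 122.4481| = 1.93 per EUR (in JPY)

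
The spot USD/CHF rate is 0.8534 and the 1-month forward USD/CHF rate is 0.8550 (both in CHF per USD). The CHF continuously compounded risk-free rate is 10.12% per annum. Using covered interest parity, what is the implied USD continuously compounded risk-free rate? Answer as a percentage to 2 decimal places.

7.87%

F = S·e^((r_CHF − r_USD)T) ⇒ r_USD = r_CHF − ln(F/S)/T
ln(0.8550/0.8534) = 0.001873; /(1/12) = 0.022476
r_USD = 0.1012 − 0.022476 = 0.078724
r_USD = 7.87%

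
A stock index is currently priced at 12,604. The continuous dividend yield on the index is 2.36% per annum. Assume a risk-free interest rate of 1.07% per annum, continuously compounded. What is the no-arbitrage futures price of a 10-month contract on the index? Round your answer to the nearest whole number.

F = S·e^((r − q)T) = 12604 · e^((0.0107 − 0.0236) × 10/12)
= 12604 · e^-0.010750 = 12604 × 0.989308
F = 12,469

12,469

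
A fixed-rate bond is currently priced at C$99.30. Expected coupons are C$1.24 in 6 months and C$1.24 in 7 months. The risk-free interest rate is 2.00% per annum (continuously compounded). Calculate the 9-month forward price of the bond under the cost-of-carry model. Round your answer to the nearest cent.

PV(coupons) I = 1.24·e^(−0.0200·6/12) + 1.24·e^(−0.0200·7/12)
I = 1.2277 + 1.2256 = 2.4533
F = (S − I)·e^(rT) = (99.30 − 2.4533) · e^(0.0200·9/12)
= 96.8467 · e^0.015000 = 96.8467 × 1.015113 = C$98.31

C$98.31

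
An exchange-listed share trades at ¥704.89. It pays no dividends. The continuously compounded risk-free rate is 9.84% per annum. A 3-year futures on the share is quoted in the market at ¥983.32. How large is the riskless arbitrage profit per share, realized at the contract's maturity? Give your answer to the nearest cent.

¥36.37 per share

Fair futures: F* = S·e^(carry·T), with carry = r = 0.0984
F* = 704.89 · e^(0.0984 × 3) = 704.89 · e^0.295200 = 704.89 × 1.343395 = ¥946.9457
Market ¥983.32 > fair ¥946.9457: forward overpriced → cash-and-carry (buy spot, short the forward).
At maturity, profit = |F_mkt − F*| = |983.32 − 946.9457| = ¥36.37 per share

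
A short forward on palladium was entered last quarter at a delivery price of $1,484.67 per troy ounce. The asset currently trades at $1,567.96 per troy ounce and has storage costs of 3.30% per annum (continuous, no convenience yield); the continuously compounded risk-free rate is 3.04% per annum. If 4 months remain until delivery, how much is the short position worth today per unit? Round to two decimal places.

-$115.60 per troy ounce

Current fair forward for the remaining 4 months: F = S·e^((r + u)·T), (r + u) = 0.0304 + 0.0330 = 0.0634
F = 1567.96 · e^(0.0634 × 4/12) = 1567.96 × 1.02135822 = 1601.4488
Value of long forward = (F − K)·e^(−rT) = (1601.4488 − 1484.67) · e^(−0.0304·4/12)
= 116.7788 × 0.98991784 = 115.60
Short position value = −(long value) = -$115.60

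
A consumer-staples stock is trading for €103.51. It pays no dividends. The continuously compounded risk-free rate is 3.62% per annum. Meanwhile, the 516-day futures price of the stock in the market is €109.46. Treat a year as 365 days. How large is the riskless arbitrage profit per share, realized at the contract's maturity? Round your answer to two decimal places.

Fair futures: F* = S·e^(carry·T), with carry = r = 0.0362
F* = 103.51 · e^(0.0362 × 516/365) = 103.51 · e^0.051176 = 103.51 × 1.052508 = €108.9451
Market €109.46 > fair €108.9451: forward overpriced → cash-and-carry (buy spot, short the forward).
At maturity, profit = |F_mkt − F*| = |109.46 − 108.9451| = €0.51 per share

€0.51 per share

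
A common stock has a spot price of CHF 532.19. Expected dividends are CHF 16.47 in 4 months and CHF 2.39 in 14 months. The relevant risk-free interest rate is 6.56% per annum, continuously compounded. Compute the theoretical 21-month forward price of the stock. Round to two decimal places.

CHF 576.37

PV(dividends) I = 16.47·e^(−0.0656·4/12) + 2.39·e^(−0.0656·14/12)
I = 16.1138 + 2.2139 = 18.3277
F = (S − I)·e^(rT) = (532.19 − 18.3277) · e^(0.0656·21/12)
= 513.8623 · e^0.114800 = 513.8623 × 1.121649 = CHF 576.37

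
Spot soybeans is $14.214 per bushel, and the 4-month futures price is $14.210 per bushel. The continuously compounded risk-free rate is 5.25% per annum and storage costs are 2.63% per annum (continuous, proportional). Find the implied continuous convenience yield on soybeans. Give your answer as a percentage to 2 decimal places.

7.96%

F = S·e^((r+u−y)T) ⇒ (r+u−y) = ln(F/S)/T
ln(14.210/14.214) = -0.000281; /T ⇒ -0.000843
y = r + u − ln(F/S)/T = 0.0525 + 0.0263 + 0.000843 = 0.079643
y = 7.96%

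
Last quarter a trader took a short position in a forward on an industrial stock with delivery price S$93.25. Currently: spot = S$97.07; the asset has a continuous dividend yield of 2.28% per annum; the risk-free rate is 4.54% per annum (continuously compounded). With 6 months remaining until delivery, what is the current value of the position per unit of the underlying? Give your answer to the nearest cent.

-S$4.81

Current fair forward for the remaining 6 months: F = S·e^((r − q)·T), (r − q) = 0.0454 − 0.0228 = 0.0226
F = 97.07 · e^(0.0226 × 6/12) = 97.07 × 1.011364 = 98.1731
Value of long forward = (F − K)·e^(−rT) = (98.1731 − 93.25) · e^(−0.0454·6/12)
= 4.9231 × 0.977556 = 4.81
Short position value = −(long value) = -S$4.81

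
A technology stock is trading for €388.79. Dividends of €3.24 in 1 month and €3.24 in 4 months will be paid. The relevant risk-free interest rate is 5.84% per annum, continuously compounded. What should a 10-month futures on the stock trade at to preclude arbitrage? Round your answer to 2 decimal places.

PV(dividends) I = 3.24·e^(−0.0584·1/12) + 3.24·e^(−0.0584·4/12)
I = 3.2243 + 3.1775 = 6.4018
F = (S − I)·e^(rT) = (388.79 − 6.4018) · e^(0.0584·10/12)
= 382.3882 · e^0.048667 = 382.3882 × 1.049871 = €401.46

€401.46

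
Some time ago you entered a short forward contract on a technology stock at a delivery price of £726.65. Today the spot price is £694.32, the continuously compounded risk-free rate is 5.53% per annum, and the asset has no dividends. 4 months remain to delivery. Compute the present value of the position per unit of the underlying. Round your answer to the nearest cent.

Current fair forward for the remaining 4 months: F = S·e^(r·T), r = 0.0553
F = 694.32 · e^(0.0553 × 4/12) = 694.32 × 1.018604 = 707.2371
Value of long forward = (F − K)·e^(−rT) = (707.2371 − 726.65) · e^(−0.0553·4/12)
= -19.4129 × 0.981736 = -19.06
Short position value = −(long value) = £19.06

£19.06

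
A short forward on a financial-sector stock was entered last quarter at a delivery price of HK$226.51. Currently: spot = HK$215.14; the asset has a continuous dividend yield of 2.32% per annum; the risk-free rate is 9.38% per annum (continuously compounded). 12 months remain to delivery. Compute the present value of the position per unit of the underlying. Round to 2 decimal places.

Current fair forward for the remaining 12 months: F = S·e^((r − q)·T), (r − q) = 0.0938 − 0.0232 = 0.0706
F = 215.14 · e^(0.0706 × 12/12) = 215.14 × 1.073152 = 230.8779
Value of long forward = (F − K)·e^(−rT) = (230.8779 − 226.51) · e^(−0.0938·12/12)
= 4.3679 × 0.910465 = 3.98
Short position value = −(long value) = -HK$3.98

-HK$3.98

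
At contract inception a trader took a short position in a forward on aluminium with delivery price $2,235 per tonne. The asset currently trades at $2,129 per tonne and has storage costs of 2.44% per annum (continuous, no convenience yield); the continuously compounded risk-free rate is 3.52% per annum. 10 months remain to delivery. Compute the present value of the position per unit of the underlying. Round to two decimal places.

-$2.34 per tonne

Current fair forward for the remaining 10 months: F = S·e^((r + u)·T), (r + u) = 0.0352 + 0.0244 = 0.0596
F = 2129 · e^(0.0596 × 10/12) = 2129 × 1.05092073 = 2237.4102
Value of long forward = (F − K)·e^(−rT) = (2237.4102 − 2235) · e^(−0.0352·10/12)
= 2.4102 × 0.97109271 = 2.34
Short position value = −(long value) = -$2.34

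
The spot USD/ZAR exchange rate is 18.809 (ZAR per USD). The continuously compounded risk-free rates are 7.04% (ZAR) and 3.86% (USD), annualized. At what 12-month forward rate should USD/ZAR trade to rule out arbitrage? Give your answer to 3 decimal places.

F = S·e^((r_ZAR − r_USD)T) = 18.809 · e^((0.0704 − 0.0386) × 12/12)
= 18.809 · e^0.031800 = 18.809 × 1.032311
F = 19.417 ZAR per USD

19.417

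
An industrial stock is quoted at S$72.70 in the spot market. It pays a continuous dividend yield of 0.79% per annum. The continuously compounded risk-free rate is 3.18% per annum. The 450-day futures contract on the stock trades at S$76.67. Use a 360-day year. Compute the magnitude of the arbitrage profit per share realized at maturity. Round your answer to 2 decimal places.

Fair futures: F* = S·e^(carry·T), with carry = (r − q) = 0.0318 − 0.0079 = 0.0239
F* = 72.70 · e^(0.0239 × 450/360) = 72.70 · e^0.029875 = 72.70 × 1.030326 = S$74.9047
Market S$76.67 > fair S$74.9047: forward overpriced → cash-and-carry (buy spot, short the forward).
At maturity, profit = |F_mkt − F*| = |76.67 − 74.9047| = S$1.77 per share

S$1.77 per share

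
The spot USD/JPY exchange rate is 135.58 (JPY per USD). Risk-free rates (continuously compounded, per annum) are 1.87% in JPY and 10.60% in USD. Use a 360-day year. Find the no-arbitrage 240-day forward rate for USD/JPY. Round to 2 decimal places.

F = S·e^((r_JPY − r_USD)T) = 135.58 · e^((0.0187 − 0.1060) × 240/360)
= 135.58 · e^-0.058200 = 135.58 × 0.943461
F = 127.91 JPY per USD

127.91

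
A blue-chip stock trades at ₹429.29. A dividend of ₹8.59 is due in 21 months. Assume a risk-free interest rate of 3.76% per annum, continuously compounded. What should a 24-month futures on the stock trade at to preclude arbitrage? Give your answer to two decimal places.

PV(dividends) I = 8.59·e^(−0.0376·21/12)
I = 8.0430
F = (S − I)·e^(rT) = (429.29 − 8.0430) · e^(0.0376·24/12)
= 421.2470 · e^0.075200 = 421.2470 × 1.078100 = ₹454.15

₹454.15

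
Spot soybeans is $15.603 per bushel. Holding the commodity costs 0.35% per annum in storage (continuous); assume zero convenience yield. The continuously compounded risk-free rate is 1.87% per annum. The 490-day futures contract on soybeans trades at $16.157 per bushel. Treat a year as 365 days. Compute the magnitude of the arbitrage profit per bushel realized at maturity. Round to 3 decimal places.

Fair futures: F* = S·e^(carry·T), with carry = (r + u) = 0.0187 + 0.0035 = 0.0222
F* = 15.603 · e^(0.0222 × 490/365) = 15.603 · e^0.029803 = 15.603 × 1.030252 = $16.0750
Market $16.157 > fair $16.0750: forward overpriced → cash-and-carry (buy spot, short the forward).
At maturity, profit = |F_mkt − F*| = |16.157 − 16.0750| = $0.082 per bushel

$0.082 per bushel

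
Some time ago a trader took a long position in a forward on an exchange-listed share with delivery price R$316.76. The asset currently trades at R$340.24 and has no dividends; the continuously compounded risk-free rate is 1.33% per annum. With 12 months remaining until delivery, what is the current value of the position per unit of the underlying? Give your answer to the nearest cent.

Current fair forward for the remaining 12 months: F = S·e^(r·T), r = 0.0133
F = 340.24 · e^(0.0133 × 12/12) = 340.24 × 1.013389 = 344.7955
Value of long forward = (F − K)·e^(−rT) = (344.7955 − 316.76) · e^(−0.0133·12/12)
= 28.0355 × 0.986788 = 27.67

R$27.67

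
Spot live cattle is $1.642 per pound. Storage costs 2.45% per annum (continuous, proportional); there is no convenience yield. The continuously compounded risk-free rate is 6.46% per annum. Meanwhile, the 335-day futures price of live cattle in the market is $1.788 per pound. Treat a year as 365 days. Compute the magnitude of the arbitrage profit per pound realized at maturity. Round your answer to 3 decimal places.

$0.006 per pound

Fair futures: F* = S·e^(carry·T), with carry = (r + u) = 0.0646 + 0.0245 = 0.0891
F* = 1.642 · e^(0.0891 × 335/365) = 1.642 · e^0.081777 = 1.642 × 1.085214 = $1.7819
Market $1.788 > fair $1.7819: forward overpriced → cash-and-carry (buy spot, short the forward).
At maturity, profit = |F_mkt − F*| = |1.788 − 1.7819| = $0.006 per pound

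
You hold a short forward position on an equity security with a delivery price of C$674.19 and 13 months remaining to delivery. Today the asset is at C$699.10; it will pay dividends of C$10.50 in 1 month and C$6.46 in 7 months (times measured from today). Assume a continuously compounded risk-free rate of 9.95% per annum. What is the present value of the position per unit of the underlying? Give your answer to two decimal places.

PV(remaining dividends) I = 10.50·e^(−0.0995·1/12) + 6.46·e^(−0.0995·7/12) = 16.5090
Current forward F = (S − I)·e^(rT) = (699.10 − 16.5090)·e^(0.0995·13/12) = 682.5910 × 1.113816 = 760.2808
Value (long) = (F − K)·e^(−rT) = (760.2808 − 674.19) × 0.897815 = 77.2936
Short position value = −(long value) = -C$77.29

-C$77.29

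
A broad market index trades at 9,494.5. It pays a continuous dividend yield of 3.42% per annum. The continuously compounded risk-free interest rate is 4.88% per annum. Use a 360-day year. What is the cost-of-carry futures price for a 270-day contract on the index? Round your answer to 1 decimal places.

F = S·e^((r − q)T) = 9494.5 · e^((0.0488 − 0.0342) × 270/360)
= 9494.5 · e^0.010950 = 9494.5 × 1.011010
F = 9,599.0

9,599.0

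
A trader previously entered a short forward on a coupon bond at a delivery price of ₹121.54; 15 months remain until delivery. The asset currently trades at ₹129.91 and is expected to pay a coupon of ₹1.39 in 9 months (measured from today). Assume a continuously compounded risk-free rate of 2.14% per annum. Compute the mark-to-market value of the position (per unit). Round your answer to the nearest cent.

PV(remaining coupons) I = 1.39·e^(−0.0214·9/12) = 1.3679
Current forward F = (S − I)·e^(rT) = (129.91 − 1.3679)·e^(0.0214·15/12) = 128.5421 × 1.027111 = 132.0270
Value (long) = (F − K)·e^(−rT) = (132.0270 − 121.54) × 0.973605 = 10.2102
Short position value = −(long value) = -₹10.21

-₹10.21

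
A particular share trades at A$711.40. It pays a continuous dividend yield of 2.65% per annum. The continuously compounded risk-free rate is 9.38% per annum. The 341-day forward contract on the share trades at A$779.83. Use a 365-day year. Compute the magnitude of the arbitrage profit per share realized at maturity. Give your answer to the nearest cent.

Fair forward: F* = S·e^(carry·T), with carry = (r − q) = 0.0938 − 0.0265 = 0.0673
F* = 711.40 · e^(0.0673 × 341/365) = 711.40 · e^0.062875 = 711.40 × 1.064894 = A$757.5656
Market A$779.83 > fair A$757.5656: forward overpriced → cash-and-carry (buy spot, short the forward).
At maturity, profit = |F_mkt − F*| = |779.83 − 757.5656| = A$22.26 per share

A$22.26 per share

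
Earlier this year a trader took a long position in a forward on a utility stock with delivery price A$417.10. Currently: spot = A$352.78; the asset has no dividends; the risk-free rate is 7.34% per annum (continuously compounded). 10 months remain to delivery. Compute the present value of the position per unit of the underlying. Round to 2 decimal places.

Current fair forward for the remaining 10 months: F = S·e^(r·T), r = 0.0734
F = 352.78 · e^(0.0734 × 10/12) = 352.78 × 1.063076 = 375.0320
Value of long forward = (F − K)·e^(−rT) = (375.0320 − 417.10) · e^(−0.0734·10/12)
= -42.0680 × 0.940666 = -39.57

-A$39.57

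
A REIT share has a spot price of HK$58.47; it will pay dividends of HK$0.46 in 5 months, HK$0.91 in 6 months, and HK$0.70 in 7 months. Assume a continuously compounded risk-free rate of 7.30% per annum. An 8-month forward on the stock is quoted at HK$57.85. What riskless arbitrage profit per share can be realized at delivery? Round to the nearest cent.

HK$1.44 per share

PV(dividends) I = 0.46·e^(−0.0730·5/12) + 0.91·e^(−0.0730·6/12) + 0.70·e^(−0.0730·7/12) = 1.9944
Fair forward F* = (S − I)·e^(rT) = (58.47 − 1.9944)·e^0.048667 = 56.4756 × 1.049871 = 59.2921
Market HK$57.85 < fair 59.2921: forward underpriced → reverse cash-and-carry (short the stock, invest proceeds at r, pay the dividends, go long the forward).
Profit at T = |F_mkt − F*| = |57.85 − 59.2921| = HK$1.44 per share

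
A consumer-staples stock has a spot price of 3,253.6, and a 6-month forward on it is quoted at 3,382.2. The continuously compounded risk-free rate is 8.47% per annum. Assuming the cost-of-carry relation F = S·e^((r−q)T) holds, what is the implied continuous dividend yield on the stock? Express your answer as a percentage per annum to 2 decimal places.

From F = S·e^((r−q)T): (r − q) = ln(F/S)/T
ln(3382.2/3253.6) = ln(1.039525) = 0.038764
(r − q) = 0.038764 / (6/12) = 0.077528
q = r − ln(F/S)/T = 0.0847 − 0.077528 = 0.007172
q = 0.72%

0.72%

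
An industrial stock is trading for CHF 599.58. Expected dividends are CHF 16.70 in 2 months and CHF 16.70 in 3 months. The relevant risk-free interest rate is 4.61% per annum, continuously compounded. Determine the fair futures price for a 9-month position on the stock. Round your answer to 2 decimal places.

PV(dividends) I = 16.70·e^(−0.0461·2/12) + 16.70·e^(−0.0461·3/12)
I = 16.5722 + 16.5086 = 33.0808
F = (S − I)·e^(rT) = (599.58 − 33.0808) · e^(0.0461·9/12)
= 566.4992 · e^0.034575 = 566.4992 × 1.035180 = CHF 586.43

CHF 586.43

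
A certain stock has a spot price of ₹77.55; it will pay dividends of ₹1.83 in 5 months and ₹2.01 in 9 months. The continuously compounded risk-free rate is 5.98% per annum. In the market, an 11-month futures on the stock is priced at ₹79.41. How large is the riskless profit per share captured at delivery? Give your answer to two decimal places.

₹1.41 per share

PV(dividends) I = 1.83·e^(−0.0598·5/12) + 2.01·e^(−0.0598·9/12) = 3.7068
Fair futures F* = (S − I)·e^(rT) = (77.55 − 3.7068)·e^0.054817 = 73.8432 × 1.056347 = 78.0040
Market ₹79.41 > fair 78.0040: forward overpriced → cash-and-carry (borrow at r, buy the stock and collect the dividends, short the forward).
Profit at T = |F_mkt − F*| = |79.41 − 78.0040| = ₹1.41 per share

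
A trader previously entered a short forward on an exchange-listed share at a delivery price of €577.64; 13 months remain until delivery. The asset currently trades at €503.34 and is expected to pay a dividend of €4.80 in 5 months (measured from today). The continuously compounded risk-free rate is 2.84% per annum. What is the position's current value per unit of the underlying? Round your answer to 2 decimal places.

PV(remaining dividends) I = 4.80·e^(−0.0284·5/12) = 4.7435
Current forward F = (S − I)·e^(rT) = (503.34 − 4.7435)·e^(0.0284·13/12) = 498.5965 × 1.031245 = 514.1751
Value (long) = (F − K)·e^(−rT) = (514.1751 − 577.64) × 0.969702 = -61.5420
Short position value = −(long value) = €61.54

€61.54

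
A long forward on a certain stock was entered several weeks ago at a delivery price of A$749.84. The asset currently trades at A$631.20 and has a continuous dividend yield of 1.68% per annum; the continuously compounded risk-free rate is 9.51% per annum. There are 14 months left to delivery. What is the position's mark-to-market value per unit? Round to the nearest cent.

-A$52.15

Current fair forward for the remaining 14 months: F = S·e^((r − q)·T), (r − q) = 0.0951 − 0.0168 = 0.0783
F = 631.20 · e^(0.0783 × 14/12) = 631.20 × 1.095652 = 691.5755
Value of long forward = (F − K)·e^(−rT) = (691.5755 − 749.84) · e^(−0.0951·14/12)
= -58.2645 × 0.894983 = -52.15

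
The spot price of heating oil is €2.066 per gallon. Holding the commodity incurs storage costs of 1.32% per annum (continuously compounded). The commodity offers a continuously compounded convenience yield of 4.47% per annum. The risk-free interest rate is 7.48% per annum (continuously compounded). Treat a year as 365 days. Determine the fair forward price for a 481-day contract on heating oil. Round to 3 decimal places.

€2.187 per gallon

Net carry = r + u − y = 0.0748 + 0.0132 − 0.0447 = 0.0433
F = S·e^((r+u−y)T) = 2.066 · e^(0.0433 × 481/365) = 2.066 · e^0.057061
= 2.066 × 1.058720 = €2.187 per gallon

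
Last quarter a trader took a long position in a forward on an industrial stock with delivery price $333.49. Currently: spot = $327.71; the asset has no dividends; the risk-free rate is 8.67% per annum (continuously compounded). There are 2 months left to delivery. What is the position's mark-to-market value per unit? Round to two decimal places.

Current fair forward for the remaining 2 months: F = S·e^(r·T), r = 0.0867
F = 327.71 · e^(0.0867 × 2/12) = 327.71 × 1.014555 = 332.4798
Value of long forward = (F − K)·e^(−rT) = (332.4798 − 333.49) · e^(−0.0867·2/12)
= -1.0102 × 0.985654 = -1.00

-$1.00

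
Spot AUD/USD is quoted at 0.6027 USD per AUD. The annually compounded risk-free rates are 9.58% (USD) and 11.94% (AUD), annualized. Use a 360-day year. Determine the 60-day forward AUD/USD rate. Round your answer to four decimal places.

0.6006

By covered interest parity, F = S · (1+r_USD)^T / (1+r_AUD)^T
= 0.6027 × 1.015364 / 1.018977 = 0.6027 × 0.996454
F = 0.6006 USD per AUD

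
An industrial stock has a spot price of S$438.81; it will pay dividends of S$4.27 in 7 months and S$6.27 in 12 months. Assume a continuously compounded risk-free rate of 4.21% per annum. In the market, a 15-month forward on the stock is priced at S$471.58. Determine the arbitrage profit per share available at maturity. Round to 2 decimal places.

S$19.79 per share

PV(dividends) I = 4.27·e^(−0.0421·7/12) + 6.27·e^(−0.0421·12/12) = 10.1779
Fair forward F* = (S − I)·e^(rT) = (438.81 − 10.1779)·e^0.052625 = 428.6321 × 1.054034 = 451.7928
Market S$471.58 > fair 451.7928: forward overpriced → cash-and-carry (borrow at r, buy the stock and collect the dividends, short the forward).
Profit at T = |F_mkt − F*| = |471.58 − 451.7928| = S$19.79 per share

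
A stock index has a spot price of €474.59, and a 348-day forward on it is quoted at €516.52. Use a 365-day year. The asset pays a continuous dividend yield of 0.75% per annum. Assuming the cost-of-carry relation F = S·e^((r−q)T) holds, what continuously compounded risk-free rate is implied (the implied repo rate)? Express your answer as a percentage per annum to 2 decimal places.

9.63%

From F = S·e^((r−q)T): (r − q) = ln(F/S)/T
ln(516.52/474.59) = ln(1.088350) = 0.084663
(r − q) = 0.084663 / (348/365) = 0.088799
r = ln(F/S)/T + q = 0.088799 + 0.0075 = 0.096299
r = 9.63%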